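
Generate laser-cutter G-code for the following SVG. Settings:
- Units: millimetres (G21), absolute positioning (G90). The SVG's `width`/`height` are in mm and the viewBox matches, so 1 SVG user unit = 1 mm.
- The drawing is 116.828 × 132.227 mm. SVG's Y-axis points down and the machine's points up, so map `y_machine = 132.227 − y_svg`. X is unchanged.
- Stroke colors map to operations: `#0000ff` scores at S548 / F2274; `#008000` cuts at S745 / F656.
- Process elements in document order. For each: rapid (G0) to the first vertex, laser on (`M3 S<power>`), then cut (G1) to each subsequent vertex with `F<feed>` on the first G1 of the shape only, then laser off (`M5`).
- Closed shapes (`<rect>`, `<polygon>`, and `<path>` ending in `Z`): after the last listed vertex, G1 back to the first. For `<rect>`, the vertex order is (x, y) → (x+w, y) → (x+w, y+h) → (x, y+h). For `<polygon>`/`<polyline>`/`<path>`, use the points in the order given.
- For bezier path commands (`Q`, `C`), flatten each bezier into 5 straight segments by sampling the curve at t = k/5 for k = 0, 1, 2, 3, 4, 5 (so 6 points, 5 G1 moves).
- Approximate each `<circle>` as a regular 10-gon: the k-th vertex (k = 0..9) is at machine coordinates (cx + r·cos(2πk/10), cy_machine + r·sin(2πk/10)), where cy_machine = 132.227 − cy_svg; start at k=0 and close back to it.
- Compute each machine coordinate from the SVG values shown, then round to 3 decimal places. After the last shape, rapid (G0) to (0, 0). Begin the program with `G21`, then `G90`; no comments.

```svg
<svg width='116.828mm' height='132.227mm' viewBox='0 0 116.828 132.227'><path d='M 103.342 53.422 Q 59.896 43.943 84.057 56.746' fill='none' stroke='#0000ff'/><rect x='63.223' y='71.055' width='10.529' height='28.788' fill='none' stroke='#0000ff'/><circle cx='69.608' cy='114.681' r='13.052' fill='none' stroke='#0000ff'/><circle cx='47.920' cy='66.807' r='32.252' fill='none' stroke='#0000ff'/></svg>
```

viewBox `0 0 116.828 132.227` with mm width/height → 1 unit = 1 mm. Flip: y_m = 132.227 − y_svg.

**Shape 1** — `<path>` quadratic bezier, stroke `#0000ff` → score (S548, F2274). Control points (SVG): P0=(103.342,53.422), P1=(59.896,43.943), P2=(84.057,56.746); sampled at t=k/5. Machine vertices: (103.342,78.805) → (88.668,81.705) → (79.402,82.823) → (75.545,82.158) → (77.097,79.711) → (84.057,75.481). Open path.

**Shape 2** — `<rect>` rectangle, stroke `#0000ff` → score (S548, F2274). Machine vertices: (63.223,61.172) → (73.752,61.172) → (73.752,32.384) → (63.223,32.384) → (63.223,61.172). Closed: final G1 returns to the first vertex.

**Shape 3** — `<circle>` circle, stroke `#0000ff` → score (S548, F2274). Machine vertices: (82.660,17.546) → (80.167,25.218) → (73.641,29.959) → (65.575,29.959) → (59.049,25.218) → (56.556,17.546) → (59.049,9.874) → (65.575,5.133) → (73.641,5.133) → (80.167,9.874) → (82.660,17.546). Closed: final G1 returns to the first vertex.

**Shape 4** — `<circle>` circle, stroke `#0000ff` → score (S548, F2274). Machine vertices: (80.172,65.420) → (74.012,84.377) → (57.886,96.093) → (37.954,96.093) → (21.828,84.377) → (15.668,65.420) → (21.828,46.463) → (37.954,34.747) → (57.886,34.747) → (74.012,46.463) → (80.172,65.420). Closed: final G1 returns to the first vertex.

G21
G90
G0 X103.342 Y78.805
M3 S548
G1 X88.668 Y81.705 F2274
G1 X79.402 Y82.823
G1 X75.545 Y82.158
G1 X77.097 Y79.711
G1 X84.057 Y75.481
M5
G0 X63.223 Y61.172
M3 S548
G1 X73.752 Y61.172 F2274
G1 X73.752 Y32.384
G1 X63.223 Y32.384
G1 X63.223 Y61.172
M5
G0 X82.660 Y17.546
M3 S548
G1 X80.167 Y25.218 F2274
G1 X73.641 Y29.959
G1 X65.575 Y29.959
G1 X59.049 Y25.218
G1 X56.556 Y17.546
G1 X59.049 Y9.874
G1 X65.575 Y5.133
G1 X73.641 Y5.133
G1 X80.167 Y9.874
G1 X82.660 Y17.546
M5
G0 X80.172 Y65.420
M3 S548
G1 X74.012 Y84.377 F2274
G1 X57.886 Y96.093
G1 X37.954 Y96.093
G1 X21.828 Y84.377
G1 X15.668 Y65.420
G1 X21.828 Y46.463
G1 X37.954 Y34.747
G1 X57.886 Y34.747
G1 X74.012 Y46.463
G1 X80.172 Y65.420
M5
G0 X0.000 Y0.000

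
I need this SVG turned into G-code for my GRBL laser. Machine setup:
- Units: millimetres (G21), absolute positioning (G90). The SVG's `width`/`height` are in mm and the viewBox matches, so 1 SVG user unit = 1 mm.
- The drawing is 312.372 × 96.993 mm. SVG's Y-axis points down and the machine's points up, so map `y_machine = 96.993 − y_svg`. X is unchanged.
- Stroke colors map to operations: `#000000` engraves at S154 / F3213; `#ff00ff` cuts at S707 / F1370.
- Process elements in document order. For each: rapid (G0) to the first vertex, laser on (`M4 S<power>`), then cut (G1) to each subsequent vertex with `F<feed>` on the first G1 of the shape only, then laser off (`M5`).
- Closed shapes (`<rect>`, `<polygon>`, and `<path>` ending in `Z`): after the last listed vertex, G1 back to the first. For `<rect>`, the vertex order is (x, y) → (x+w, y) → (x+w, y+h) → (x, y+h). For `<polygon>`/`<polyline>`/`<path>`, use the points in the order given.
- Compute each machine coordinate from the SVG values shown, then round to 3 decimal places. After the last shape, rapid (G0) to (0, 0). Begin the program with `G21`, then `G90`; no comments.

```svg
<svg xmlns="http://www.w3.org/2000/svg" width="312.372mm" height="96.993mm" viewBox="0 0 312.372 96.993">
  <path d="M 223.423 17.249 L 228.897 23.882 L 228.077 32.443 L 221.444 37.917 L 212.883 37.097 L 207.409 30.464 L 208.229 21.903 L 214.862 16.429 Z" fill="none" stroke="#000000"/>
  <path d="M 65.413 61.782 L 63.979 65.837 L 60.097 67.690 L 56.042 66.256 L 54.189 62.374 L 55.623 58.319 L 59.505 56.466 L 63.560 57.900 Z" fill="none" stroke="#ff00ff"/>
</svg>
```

1 u = 1 mm; y_m = 96.993 − y.

[1] `<path>` regular polygon, #000000→engrave S154 F3213: (223.423,79.744) → (228.897,73.111) → (228.077,64.550) → (221.444,59.076) → (212.883,59.896) → (207.409,66.529) → (208.229,75.090) → (214.862,80.564) → (223.423,79.744) (closed)

[2] `<path>` regular polygon, #ff00ff→cut S707 F1370: (65.413,35.211) → (63.979,31.156) → (60.097,29.303) → (56.042,30.737) → (54.189,34.619) → (55.623,38.674) → (59.505,40.527) → (63.560,39.093) → (65.413,35.211) (closed)

G21
G90
G0 X223.423 Y79.744
M4 S154
G1 X228.897 Y73.111 F3213
G1 X228.077 Y64.550
G1 X221.444 Y59.076
G1 X212.883 Y59.896
G1 X207.409 Y66.529
G1 X208.229 Y75.090
G1 X214.862 Y80.564
G1 X223.423 Y79.744
M5
G0 X65.413 Y35.211
M4 S707
G1 X63.979 Y31.156 F1370
G1 X60.097 Y29.303
G1 X56.042 Y30.737
G1 X54.189 Y34.619
G1 X55.623 Y38.674
G1 X59.505 Y40.527
G1 X63.560 Y39.093
G1 X65.413 Y35.211
M5
G0 X0.000 Y0.000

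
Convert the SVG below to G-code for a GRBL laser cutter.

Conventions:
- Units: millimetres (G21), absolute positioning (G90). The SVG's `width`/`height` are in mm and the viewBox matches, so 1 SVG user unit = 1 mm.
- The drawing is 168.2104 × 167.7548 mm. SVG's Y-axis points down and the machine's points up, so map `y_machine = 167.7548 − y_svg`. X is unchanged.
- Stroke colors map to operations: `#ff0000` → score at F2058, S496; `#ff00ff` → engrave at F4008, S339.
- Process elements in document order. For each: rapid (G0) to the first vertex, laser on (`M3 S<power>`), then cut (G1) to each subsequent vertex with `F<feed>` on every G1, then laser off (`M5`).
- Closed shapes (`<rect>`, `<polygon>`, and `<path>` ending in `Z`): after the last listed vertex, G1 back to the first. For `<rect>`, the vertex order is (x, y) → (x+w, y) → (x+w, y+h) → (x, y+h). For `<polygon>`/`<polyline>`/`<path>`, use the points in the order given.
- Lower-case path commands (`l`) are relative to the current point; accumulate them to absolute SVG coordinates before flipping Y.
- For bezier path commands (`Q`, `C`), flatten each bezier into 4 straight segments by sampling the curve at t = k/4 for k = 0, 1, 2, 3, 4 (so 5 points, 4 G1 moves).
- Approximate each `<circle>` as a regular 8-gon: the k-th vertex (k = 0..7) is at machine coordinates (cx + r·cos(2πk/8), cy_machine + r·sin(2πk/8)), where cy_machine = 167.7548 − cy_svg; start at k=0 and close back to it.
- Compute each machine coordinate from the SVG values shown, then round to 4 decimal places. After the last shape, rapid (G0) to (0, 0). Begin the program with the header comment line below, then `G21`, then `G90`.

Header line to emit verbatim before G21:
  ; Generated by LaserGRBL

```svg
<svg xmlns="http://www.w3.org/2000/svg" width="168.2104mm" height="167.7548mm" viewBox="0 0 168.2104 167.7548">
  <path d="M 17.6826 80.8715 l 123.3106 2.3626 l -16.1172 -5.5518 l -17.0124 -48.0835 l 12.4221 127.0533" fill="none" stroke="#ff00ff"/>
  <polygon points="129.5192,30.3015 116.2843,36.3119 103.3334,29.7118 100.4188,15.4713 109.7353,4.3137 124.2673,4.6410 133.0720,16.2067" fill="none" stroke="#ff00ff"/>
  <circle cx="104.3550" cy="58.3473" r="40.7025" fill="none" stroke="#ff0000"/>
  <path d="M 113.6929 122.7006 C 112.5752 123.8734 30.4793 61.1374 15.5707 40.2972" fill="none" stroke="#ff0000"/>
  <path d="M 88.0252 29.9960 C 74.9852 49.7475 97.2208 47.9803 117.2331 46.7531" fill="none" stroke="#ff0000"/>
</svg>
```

viewBox `0 0 168.2104 167.7548` with mm width/height → 1 unit = 1 mm. Flip: y_m = 167.7548 − y_svg.

**Shape 1** — `<path>` open polyline, stroke `#ff00ff` → engrave (S339, F4008). Machine vertices: (17.6826,86.8833) → (140.9932,84.5207) → (124.8760,90.0725) → (107.8636,138.1560) → (120.2857,11.1027). Open path.

**Shape 2** — `<polygon>` regular polygon, stroke `#ff00ff` → engrave (S339, F4008). Machine vertices: (129.5192,137.4533) → (116.2843,131.4429) → (103.3334,138.0430) → (100.4188,152.2835) → (109.7353,163.4411) → (124.2673,163.1138) → (133.0720,151.5481) → (129.5192,137.4533). Closed: final G1 returns to the first vertex.

**Shape 3** — `<circle>` circle, stroke `#ff0000` → score (S496, F2058). Machine vertices: (145.0575,109.4075) → (133.1360,138.1885) → (104.3550,150.1100) → (75.5740,138.1885) → (63.6525,109.4075) → (75.5740,80.6265) → (104.3550,68.7050) → (133.1360,80.6265) → (145.0575,109.4075). Closed: final G1 returns to the first vertex.

**Shape 4** — `<path>` cubic bezier, stroke `#ff0000` → score (S496, F2058). Control points (SVG): P0=(113.6929,122.7006), P1=(112.5752,123.8734), P2=(30.4793,61.1374), P3=(15.5707,40.2972); sampled at t=k/4. Machine vertices: (113.6929,45.0542) → (99.9863,54.5043) → (69.8034,78.0010) → (37.0347,105.6252) → (15.5707,127.4576). Open path.

**Shape 5** — `<path>` cubic bezier, stroke `#ff0000` → score (S496, F2058). Control points (SVG): P0=(88.0252,29.9960), P1=(74.9852,49.7475), P2=(97.2208,47.9803), P3=(117.2331,46.7531); sampled at t=k/4. Machine vertices: (88.0252,137.7588) → (84.2735,126.6353) → (90.2345,121.5132) → (102.3929,120.3247) → (117.2331,121.0017). Open path.

; Generated by LaserGRBL
G21
G90
G0 X17.6826 Y86.8833
M3 S339
G1 X140.9932 Y84.5207 F4008
G1 X124.8760 Y90.0725 F4008
G1 X107.8636 Y138.1560 F4008
G1 X120.2857 Y11.1027 F4008
M5
G0 X129.5192 Y137.4533
M3 S339
G1 X116.2843 Y131.4429 F4008
G1 X103.3334 Y138.0430 F4008
G1 X100.4188 Y152.2835 F4008
G1 X109.7353 Y163.4411 F4008
G1 X124.2673 Y163.1138 F4008
G1 X133.0720 Y151.5481 F4008
G1 X129.5192 Y137.4533 F4008
M5
G0 X145.0575 Y109.4075
M3 S496
G1 X133.1360 Y138.1885 F2058
G1 X104.3550 Y150.1100 F2058
G1 X75.5740 Y138.1885 F2058
G1 X63.6525 Y109.4075 F2058
G1 X75.5740 Y80.6265 F2058
G1 X104.3550 Y68.7050 F2058
G1 X133.1360 Y80.6265 F2058
G1 X145.0575 Y109.4075 F2058
M5
G0 X113.6929 Y45.0542
M3 S496
G1 X99.9863 Y54.5043 F2058
G1 X69.8034 Y78.0010 F2058
G1 X37.0347 Y105.6252 F2058
G1 X15.5707 Y127.4576 F2058
M5
G0 X88.0252 Y137.7588
M3 S496
G1 X84.2735 Y126.6353 F2058
G1 X90.2345 Y121.5132 F2058
G1 X102.3929 Y120.3247 F2058
G1 X117.2331 Y121.0017 F2058
M5
G0 X0.0000 Y0.0000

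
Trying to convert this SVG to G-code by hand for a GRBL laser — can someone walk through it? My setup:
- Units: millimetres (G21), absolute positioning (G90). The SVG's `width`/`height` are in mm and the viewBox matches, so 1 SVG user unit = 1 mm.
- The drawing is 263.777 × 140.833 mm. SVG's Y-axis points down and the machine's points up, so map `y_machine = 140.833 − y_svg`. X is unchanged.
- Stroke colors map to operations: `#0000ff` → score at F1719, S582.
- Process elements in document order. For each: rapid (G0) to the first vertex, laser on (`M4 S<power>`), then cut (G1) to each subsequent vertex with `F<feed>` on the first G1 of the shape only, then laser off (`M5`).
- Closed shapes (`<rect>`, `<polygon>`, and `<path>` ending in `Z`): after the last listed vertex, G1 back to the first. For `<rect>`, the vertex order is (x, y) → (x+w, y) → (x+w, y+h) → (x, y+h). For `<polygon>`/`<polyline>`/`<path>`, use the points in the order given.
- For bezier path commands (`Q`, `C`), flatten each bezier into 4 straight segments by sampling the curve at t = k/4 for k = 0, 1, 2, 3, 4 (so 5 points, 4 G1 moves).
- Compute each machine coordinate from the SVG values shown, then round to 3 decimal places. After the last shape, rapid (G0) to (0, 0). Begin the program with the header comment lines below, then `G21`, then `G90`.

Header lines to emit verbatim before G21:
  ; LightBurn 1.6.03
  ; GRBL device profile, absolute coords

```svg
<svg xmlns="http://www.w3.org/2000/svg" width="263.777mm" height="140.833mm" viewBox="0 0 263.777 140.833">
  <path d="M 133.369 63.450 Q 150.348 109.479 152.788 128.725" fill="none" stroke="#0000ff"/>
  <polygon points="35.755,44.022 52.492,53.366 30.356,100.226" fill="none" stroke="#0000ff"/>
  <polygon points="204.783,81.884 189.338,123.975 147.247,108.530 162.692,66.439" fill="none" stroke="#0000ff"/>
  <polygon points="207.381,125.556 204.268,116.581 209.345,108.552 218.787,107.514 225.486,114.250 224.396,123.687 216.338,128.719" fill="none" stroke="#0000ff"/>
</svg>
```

; LightBurn 1.6.03
; GRBL device profile, absolute coords
G21
G90
G0 X133.369 Y77.383
M4 S582
G1 X140.950 Y56.042 F1719
G1 X146.713 Y38.050
G1 X150.659 Y23.405
G1 X152.788 Y12.108
M5
G0 X35.755 Y96.811
M4 S582
G1 X52.492 Y87.467 F1719
G1 X30.356 Y40.607
G1 X35.755 Y96.811
M5
G0 X204.783 Y58.949
M4 S582
G1 X189.338 Y16.858 F1719
G1 X147.247 Y32.303
G1 X162.692 Y74.394
G1 X204.783 Y58.949
M5
G0 X207.381 Y15.277
M4 S582
G1 X204.268 Y24.252 F1719
G1 X209.345 Y32.281
G1 X218.787 Y33.319
G1 X225.486 Y26.583
G1 X224.396 Y17.146
G1 X216.338 Y12.114
G1 X207.381 Y15.277
M5
G0 X0.000 Y0.000

Since the viewBox matches the mm dimensions, user units are millimetres directly. The only transform is the Y-flip y_m = 140.833 − y_svg.

Shape 1 is a quadratic bezier drawn with `<path>`. Its stroke #0000ff means score at S582, F1719. After flipping Y the toolpath is (133.369,77.383) → (140.950,56.042) → (146.713,38.050) → (150.659,23.405) → (152.788,12.108).

Shape 2 is a closed polygon drawn with `<polygon>`. Its stroke #0000ff means score at S582, F1719. After flipping Y the toolpath is (35.755,96.811) → (52.492,87.467) → (30.356,40.607) → (35.755,96.811), returning to the start.

Shape 3 is a regular polygon drawn with `<polygon>`. Its stroke #0000ff means score at S582, F1719. After flipping Y the toolpath is (204.783,58.949) → (189.338,16.858) → (147.247,32.303) → (162.692,74.394) → (204.783,58.949), returning to the start.

Shape 4 is a regular polygon drawn with `<polygon>`. Its stroke #0000ff means score at S582, F1719. After flipping Y the toolpath is (207.381,15.277) → (204.268,24.252) → (209.345,32.281) → (218.787,33.319) → (225.486,26.583) → (224.396,17.146) → (216.338,12.114) → (207.381,15.277), returning to the start.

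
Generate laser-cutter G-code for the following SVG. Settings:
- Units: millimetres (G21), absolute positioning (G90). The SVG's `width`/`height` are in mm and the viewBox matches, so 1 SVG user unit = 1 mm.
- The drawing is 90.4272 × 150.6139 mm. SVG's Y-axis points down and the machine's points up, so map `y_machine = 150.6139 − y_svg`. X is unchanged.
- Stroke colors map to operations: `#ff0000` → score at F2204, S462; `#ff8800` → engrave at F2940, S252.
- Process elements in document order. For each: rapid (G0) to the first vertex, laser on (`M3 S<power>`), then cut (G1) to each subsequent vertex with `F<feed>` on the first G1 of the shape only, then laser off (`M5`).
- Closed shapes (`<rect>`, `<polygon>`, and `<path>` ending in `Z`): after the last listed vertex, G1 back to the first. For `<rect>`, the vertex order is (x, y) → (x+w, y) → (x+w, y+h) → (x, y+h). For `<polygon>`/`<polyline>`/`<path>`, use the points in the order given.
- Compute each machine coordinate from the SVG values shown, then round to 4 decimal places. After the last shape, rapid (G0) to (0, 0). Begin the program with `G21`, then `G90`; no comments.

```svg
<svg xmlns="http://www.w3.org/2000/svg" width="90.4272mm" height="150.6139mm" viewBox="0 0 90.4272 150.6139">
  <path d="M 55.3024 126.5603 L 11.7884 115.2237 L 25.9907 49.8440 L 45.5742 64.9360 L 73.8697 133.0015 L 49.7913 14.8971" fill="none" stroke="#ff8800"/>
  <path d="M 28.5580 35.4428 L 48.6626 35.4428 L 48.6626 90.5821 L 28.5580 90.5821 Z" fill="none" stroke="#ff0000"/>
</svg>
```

G21
G90
G0 X55.3024 Y24.0536
M3 S252
G1 X11.7884 Y35.3902 F2940
G1 X25.9907 Y100.7699
G1 X45.5742 Y85.6779
G1 X73.8697 Y17.6124
G1 X49.7913 Y135.7168
M5
G0 X28.5580 Y115.1711
M3 S462
G1 X48.6626 Y115.1711 F2204
G1 X48.6626 Y60.0318
G1 X28.5580 Y60.0318
G1 X28.5580 Y115.1711
M5
G0 X0.0000 Y0.0000

viewBox `0 0 90.4272 150.6139` with mm width/height → 1 unit = 1 mm. Flip: y_m = 150.6139 − y_svg.

**Shape 1** — `<path>` open polyline, stroke `#ff8800` → engrave (S252, F2940). Machine vertices: (55.3024,24.0536) → (11.7884,35.3902) → (25.9907,100.7699) → (45.5742,85.6779) → (73.8697,17.6124) → (49.7913,135.7168). Open path.

**Shape 2** — `<path>` rectangle, stroke `#ff0000` → score (S462, F2204). Machine vertices: (28.5580,115.1711) → (48.6626,115.1711) → (48.6626,60.0318) → (28.5580,60.0318) → (28.5580,115.1711). Closed: final G1 returns to the first vertex.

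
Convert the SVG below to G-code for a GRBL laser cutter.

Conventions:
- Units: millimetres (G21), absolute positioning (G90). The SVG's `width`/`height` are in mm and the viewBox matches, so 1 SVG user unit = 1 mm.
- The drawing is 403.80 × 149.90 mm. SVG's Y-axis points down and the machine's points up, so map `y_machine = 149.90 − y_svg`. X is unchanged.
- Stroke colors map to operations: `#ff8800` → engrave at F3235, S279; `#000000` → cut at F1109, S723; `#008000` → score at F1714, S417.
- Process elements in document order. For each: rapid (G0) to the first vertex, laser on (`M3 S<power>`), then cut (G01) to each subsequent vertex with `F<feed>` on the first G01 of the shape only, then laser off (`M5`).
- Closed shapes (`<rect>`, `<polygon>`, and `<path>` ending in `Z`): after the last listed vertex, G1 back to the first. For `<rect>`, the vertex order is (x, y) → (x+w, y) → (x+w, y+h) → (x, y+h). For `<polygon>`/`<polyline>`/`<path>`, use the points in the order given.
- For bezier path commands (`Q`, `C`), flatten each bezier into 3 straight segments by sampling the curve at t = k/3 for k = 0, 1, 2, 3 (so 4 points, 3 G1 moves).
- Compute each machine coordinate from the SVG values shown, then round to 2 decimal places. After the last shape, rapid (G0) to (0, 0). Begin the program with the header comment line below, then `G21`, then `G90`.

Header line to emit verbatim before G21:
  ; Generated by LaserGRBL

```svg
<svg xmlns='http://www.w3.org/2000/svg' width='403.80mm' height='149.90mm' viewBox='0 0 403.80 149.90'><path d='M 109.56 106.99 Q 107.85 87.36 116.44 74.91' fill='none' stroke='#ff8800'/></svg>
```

; Generated by LaserGRBL
G21
G90
G0 X109.56 Y42.91
M3 S279
G01 X109.56 Y55.20 F3235
G01 X111.86 Y65.89
G01 X116.44 Y74.99
M5
G0 X0.00 Y0.00

Since the viewBox matches the mm dimensions, user units are millimetres directly. The only transform is the Y-flip y_m = 149.90 − y_svg.

Shape 1 is a quadratic bezier drawn with `<path>`. Its stroke #ff8800 means engrave at S279, F3235. After flipping Y the toolpath is (109.56,42.91) → (109.56,55.20) → (111.86,65.89) → (116.44,74.99).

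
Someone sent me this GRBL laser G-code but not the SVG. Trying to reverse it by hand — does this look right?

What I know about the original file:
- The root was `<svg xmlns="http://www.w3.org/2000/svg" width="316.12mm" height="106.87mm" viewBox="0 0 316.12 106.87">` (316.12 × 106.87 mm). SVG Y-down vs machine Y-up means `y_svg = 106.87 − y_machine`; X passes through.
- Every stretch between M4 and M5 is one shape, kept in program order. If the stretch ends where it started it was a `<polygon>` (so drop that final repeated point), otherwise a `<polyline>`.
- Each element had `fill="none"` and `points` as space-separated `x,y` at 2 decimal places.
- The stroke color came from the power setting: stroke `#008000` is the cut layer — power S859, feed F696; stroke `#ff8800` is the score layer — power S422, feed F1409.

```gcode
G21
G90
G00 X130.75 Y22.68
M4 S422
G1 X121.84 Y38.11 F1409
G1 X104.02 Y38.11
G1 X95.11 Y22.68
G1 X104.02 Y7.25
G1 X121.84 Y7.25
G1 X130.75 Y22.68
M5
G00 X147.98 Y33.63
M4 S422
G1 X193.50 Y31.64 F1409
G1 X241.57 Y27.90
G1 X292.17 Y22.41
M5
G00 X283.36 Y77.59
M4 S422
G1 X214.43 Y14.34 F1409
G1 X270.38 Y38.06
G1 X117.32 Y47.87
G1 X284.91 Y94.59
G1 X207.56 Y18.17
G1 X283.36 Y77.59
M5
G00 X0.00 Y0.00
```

y_svg = 106.87 − y_m. Every run uses S422, so all elements get stroke `#ff8800` (score).

[1] closed run; points: 130.75,84.19 121.84,68.76 104.02,68.76 95.11,84.19 104.02,99.62 121.84,99.62

[2] open run; points: 147.98,73.24 193.50,75.23 241.57,78.97 292.17,84.46

[3] closed run; points: 283.36,29.28 214.43,92.53 270.38,68.81 117.32,59.00 284.91,12.28 207.56,88.70

<svg xmlns="http://www.w3.org/2000/svg" width="316.12mm" height="106.87mm" viewBox="0 0 316.12 106.87">
  <polygon points="130.75,84.19 121.84,68.76 104.02,68.76 95.11,84.19 104.02,99.62 121.84,99.62" fill="none" stroke="#ff8800"/>
  <polyline points="147.98,73.24 193.50,75.23 241.57,78.97 292.17,84.46" fill="none" stroke="#ff8800"/>
  <polygon points="283.36,29.28 214.43,92.53 270.38,68.81 117.32,59.00 284.91,12.28 207.56,88.70" fill="none" stroke="#ff8800"/>
</svg>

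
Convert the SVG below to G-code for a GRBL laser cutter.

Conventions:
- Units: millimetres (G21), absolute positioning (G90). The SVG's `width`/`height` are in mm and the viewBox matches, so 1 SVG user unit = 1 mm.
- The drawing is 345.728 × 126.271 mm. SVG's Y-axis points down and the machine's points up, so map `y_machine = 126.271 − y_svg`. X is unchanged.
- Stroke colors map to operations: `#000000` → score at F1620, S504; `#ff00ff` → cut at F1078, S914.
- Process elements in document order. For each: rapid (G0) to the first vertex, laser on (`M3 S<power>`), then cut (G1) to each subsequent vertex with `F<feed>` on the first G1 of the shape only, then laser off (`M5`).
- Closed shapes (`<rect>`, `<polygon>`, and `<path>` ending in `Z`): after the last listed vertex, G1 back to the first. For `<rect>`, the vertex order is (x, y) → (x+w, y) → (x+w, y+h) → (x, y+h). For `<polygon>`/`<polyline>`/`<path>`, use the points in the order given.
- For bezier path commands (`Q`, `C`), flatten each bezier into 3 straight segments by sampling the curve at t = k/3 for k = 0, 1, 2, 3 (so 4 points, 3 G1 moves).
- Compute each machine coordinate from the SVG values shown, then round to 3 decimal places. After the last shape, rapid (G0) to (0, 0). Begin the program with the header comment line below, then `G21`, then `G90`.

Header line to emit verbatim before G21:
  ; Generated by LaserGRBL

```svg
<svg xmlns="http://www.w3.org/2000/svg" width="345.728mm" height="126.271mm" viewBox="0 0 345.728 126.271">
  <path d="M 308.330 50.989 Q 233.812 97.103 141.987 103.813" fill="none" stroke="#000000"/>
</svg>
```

Since the viewBox matches the mm dimensions, user units are millimetres directly. The only transform is the Y-flip y_m = 126.271 − y_svg.

Shape 1 is a quadratic bezier drawn with `<path>`. Its stroke #000000 means score at S504, F1620. After flipping Y the toolpath is (308.330,75.282) → (256.728,48.918) → (201.281,31.310) → (141.987,22.458).

; Generated by LaserGRBL
G21
G90
G0 X308.330 Y75.282
M3 S504
G1 X256.728 Y48.918 F1620
G1 X201.281 Y31.310
G1 X141.987 Y22.458
M5
G0 X0.000 Y0.000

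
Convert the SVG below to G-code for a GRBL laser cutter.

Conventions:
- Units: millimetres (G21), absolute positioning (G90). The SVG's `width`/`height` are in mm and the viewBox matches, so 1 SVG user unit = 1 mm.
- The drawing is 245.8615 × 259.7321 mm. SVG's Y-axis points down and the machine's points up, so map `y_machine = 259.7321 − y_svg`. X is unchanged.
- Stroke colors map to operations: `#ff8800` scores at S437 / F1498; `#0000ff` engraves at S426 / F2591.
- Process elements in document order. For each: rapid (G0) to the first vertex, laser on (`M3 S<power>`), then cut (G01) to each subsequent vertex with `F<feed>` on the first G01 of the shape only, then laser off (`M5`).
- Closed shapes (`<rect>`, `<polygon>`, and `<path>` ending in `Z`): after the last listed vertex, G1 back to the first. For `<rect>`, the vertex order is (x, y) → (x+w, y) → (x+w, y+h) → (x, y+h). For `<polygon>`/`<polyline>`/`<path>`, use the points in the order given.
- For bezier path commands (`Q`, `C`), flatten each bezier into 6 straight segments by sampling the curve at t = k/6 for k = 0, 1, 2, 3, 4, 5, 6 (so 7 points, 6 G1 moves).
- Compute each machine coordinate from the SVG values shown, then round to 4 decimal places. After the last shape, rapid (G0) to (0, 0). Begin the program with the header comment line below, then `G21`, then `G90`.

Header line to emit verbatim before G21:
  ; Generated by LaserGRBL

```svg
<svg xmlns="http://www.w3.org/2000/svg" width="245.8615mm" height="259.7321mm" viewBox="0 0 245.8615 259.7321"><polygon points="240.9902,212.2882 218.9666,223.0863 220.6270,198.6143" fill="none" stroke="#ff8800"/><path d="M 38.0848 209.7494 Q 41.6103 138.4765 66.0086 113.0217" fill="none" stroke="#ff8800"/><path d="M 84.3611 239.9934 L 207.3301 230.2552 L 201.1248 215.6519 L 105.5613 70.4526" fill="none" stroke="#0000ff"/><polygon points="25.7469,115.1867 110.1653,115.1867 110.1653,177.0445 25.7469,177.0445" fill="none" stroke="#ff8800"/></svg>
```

; Generated by LaserGRBL
G21
G90
G0 X240.9902 Y47.4439
M3 S437
G01 X218.9666 Y36.6458 F1498
G01 X220.6270 Y61.1178
G01 X240.9902 Y47.4439
M5
G0 X38.0848 Y49.9827
M3 S437
G01 X39.8398 Y72.4676 F1498
G01 X42.7543 Y92.4071
G01 X46.8285 Y109.8011
G01 X52.0623 Y124.6496
G01 X58.4556 Y136.9527
G01 X66.0086 Y146.7104
M5
G0 X84.3611 Y19.7387
M3 S426
G01 X207.3301 Y29.4769 F2591
G01 X201.1248 Y44.0802
G01 X105.5613 Y189.2795
M5
G0 X25.7469 Y144.5454
M3 S437
G01 X110.1653 Y144.5454 F1498
G01 X110.1653 Y82.6876
G01 X25.7469 Y82.6876
G01 X25.7469 Y144.5454
M5
G0 X0.0000 Y0.0000

Since the viewBox matches the mm dimensions, user units are millimetres directly. The only transform is the Y-flip y_m = 259.7321 − y_svg.

Shape 1 is a regular polygon drawn with `<polygon>`. Its stroke #ff8800 means score at S437, F1498. After flipping Y the toolpath is (240.9902,47.4439) → (218.9666,36.6458) → (220.6270,61.1178) → (240.9902,47.4439), returning to the start.

Shape 2 is a quadratic bezier drawn with `<path>`. Its stroke #ff8800 means score at S437, F1498. After flipping Y the toolpath is (38.0848,49.9827) → (39.8398,72.4676) → (42.7543,92.4071) → (46.8285,109.8011) → (52.0623,124.6496) → (58.4556,136.9527) → (66.0086,146.7104).

Shape 3 is a open polyline drawn with `<path>`. Its stroke #0000ff means engrave at S426, F2591. After flipping Y the toolpath is (84.3611,19.7387) → (207.3301,29.4769) → (201.1248,44.0802) → (105.5613,189.2795).

Shape 4 is a rectangle drawn with `<polygon>`. Its stroke #ff8800 means score at S437, F1498. After flipping Y the toolpath is (25.7469,144.5454) → (110.1653,144.5454) → (110.1653,82.6876) → (25.7469,82.6876) → (25.7469,144.5454), returning to the start.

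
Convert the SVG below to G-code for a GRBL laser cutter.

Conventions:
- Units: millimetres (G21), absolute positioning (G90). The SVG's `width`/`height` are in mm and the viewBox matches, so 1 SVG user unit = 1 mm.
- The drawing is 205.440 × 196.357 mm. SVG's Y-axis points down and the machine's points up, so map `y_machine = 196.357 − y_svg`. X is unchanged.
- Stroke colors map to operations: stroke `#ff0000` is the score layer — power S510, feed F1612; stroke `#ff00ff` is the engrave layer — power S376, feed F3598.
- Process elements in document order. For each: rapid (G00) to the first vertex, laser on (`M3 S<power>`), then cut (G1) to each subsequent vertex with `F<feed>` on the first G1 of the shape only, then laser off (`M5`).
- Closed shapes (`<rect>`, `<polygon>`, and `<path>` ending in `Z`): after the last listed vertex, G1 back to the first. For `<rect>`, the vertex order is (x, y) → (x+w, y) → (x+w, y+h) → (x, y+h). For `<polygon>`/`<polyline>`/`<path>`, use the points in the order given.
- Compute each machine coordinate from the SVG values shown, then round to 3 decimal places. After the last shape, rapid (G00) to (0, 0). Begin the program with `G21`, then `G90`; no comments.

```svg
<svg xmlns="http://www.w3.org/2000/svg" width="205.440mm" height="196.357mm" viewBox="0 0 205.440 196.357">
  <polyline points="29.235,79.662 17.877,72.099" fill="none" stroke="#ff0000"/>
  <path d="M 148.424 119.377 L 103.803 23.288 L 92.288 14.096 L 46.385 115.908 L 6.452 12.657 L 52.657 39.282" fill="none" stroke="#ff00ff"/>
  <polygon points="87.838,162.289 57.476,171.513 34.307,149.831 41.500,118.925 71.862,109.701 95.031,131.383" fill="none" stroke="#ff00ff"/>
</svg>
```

viewBox `0 0 205.440 196.357` with mm width/height → 1 unit = 1 mm. Flip: y_m = 196.357 − y_svg.

**Shape 1** — `<polyline>` line segment, stroke `#ff0000` → score (S510, F1612). Machine vertices: (29.235,116.695) → (17.877,124.258). Open path.

**Shape 2** — `<path>` open polyline, stroke `#ff00ff` → engrave (S376, F3598). Machine vertices: (148.424,76.980) → (103.803,173.069) → (92.288,182.261) → (46.385,80.449) → (6.452,183.700) → (52.657,157.075). Open path.

**Shape 3** — `<polygon>` regular polygon, stroke `#ff00ff` → engrave (S376, F3598). Machine vertices: (87.838,34.068) → (57.476,24.844) → (34.307,46.526) → (41.500,77.432) → (71.862,86.656) → (95.031,64.974) → (87.838,34.068). Closed: final G1 returns to the first vertex.

G21
G90
G00 X29.235 Y116.695
M3 S510
G1 X17.877 Y124.258 F1612
M5
G00 X148.424 Y76.980
M3 S376
G1 X103.803 Y173.069 F3598
G1 X92.288 Y182.261
G1 X46.385 Y80.449
G1 X6.452 Y183.700
G1 X52.657 Y157.075
M5
G00 X87.838 Y34.068
M3 S376
G1 X57.476 Y24.844 F3598
G1 X34.307 Y46.526
G1 X41.500 Y77.432
G1 X71.862 Y86.656
G1 X95.031 Y64.974
G1 X87.838 Y34.068
M5
G00 X0.000 Y0.000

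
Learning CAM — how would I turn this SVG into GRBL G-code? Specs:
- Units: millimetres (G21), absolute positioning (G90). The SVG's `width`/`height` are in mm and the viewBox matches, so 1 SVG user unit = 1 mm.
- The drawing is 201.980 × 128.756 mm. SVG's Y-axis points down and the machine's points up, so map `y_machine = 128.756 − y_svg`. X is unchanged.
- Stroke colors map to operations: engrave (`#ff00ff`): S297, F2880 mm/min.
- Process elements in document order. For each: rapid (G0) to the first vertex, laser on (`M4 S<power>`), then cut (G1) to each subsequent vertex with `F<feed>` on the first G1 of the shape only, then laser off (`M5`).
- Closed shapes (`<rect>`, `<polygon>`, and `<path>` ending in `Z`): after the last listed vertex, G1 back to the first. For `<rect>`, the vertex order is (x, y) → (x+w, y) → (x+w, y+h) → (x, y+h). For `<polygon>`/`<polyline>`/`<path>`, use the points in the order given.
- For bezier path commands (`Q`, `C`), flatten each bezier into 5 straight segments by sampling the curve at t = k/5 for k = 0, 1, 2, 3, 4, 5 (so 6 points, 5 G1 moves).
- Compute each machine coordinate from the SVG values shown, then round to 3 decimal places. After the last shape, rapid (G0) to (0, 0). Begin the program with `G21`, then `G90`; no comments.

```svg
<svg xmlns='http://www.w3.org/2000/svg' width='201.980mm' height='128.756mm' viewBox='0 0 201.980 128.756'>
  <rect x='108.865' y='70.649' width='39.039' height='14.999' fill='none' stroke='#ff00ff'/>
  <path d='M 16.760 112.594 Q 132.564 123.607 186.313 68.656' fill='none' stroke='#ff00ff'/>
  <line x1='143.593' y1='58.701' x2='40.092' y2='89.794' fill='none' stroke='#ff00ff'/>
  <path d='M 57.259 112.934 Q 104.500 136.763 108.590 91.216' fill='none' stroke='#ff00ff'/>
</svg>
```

viewBox `0 0 201.980 128.756` with mm width/height → 1 unit = 1 mm. Flip: y_m = 128.756 − y_svg.

**Shape 1** — `<rect>` rectangle, stroke `#ff00ff` → engrave (S297, F2880). Machine vertices: (108.865,58.107) → (147.904,58.107) → (147.904,43.108) → (108.865,43.108) → (108.865,58.107). Closed: final G1 returns to the first vertex.

**Shape 2** — `<path>` quadratic bezier, stroke `#ff00ff` → engrave (S297, F2880). Control points (SVG): P0=(16.760,112.594), P1=(132.564,123.607), P2=(186.313,68.656); sampled at t=k/5. Machine vertices: (16.760,16.162) → (60.599,14.395) → (99.474,17.906) → (133.385,26.693) → (162.331,40.758) → (186.313,60.100). Open path.

**Shape 3** — `<line>` line segment, stroke `#ff00ff` → engrave (S297, F2880). Machine vertices: (143.593,70.055) → (40.092,38.962). Open path.

**Shape 4** — `<path>` quadratic bezier, stroke `#ff00ff` → engrave (S297, F2880). Control points (SVG): P0=(57.259,112.934), P1=(104.500,136.763), P2=(108.590,91.216); sampled at t=k/5. Machine vertices: (57.259,15.822) → (74.429,9.065) → (88.148,7.859) → (98.414,12.203) → (105.228,22.096) → (108.590,37.540). Open path.

G21
G90
G0 X108.865 Y58.107
M4 S297
G1 X147.904 Y58.107 F2880
G1 X147.904 Y43.108
G1 X108.865 Y43.108
G1 X108.865 Y58.107
M5
G0 X16.760 Y16.162
M4 S297
G1 X60.599 Y14.395 F2880
G1 X99.474 Y17.906
G1 X133.385 Y26.693
G1 X162.331 Y40.758
G1 X186.313 Y60.100
M5
G0 X143.593 Y70.055
M4 S297
G1 X40.092 Y38.962 F2880
M5
G0 X57.259 Y15.822
M4 S297
G1 X74.429 Y9.065 F2880
G1 X88.148 Y7.859
G1 X98.414 Y12.203
G1 X105.228 Y22.096
G1 X108.590 Y37.540
M5
G0 X0.000 Y0.000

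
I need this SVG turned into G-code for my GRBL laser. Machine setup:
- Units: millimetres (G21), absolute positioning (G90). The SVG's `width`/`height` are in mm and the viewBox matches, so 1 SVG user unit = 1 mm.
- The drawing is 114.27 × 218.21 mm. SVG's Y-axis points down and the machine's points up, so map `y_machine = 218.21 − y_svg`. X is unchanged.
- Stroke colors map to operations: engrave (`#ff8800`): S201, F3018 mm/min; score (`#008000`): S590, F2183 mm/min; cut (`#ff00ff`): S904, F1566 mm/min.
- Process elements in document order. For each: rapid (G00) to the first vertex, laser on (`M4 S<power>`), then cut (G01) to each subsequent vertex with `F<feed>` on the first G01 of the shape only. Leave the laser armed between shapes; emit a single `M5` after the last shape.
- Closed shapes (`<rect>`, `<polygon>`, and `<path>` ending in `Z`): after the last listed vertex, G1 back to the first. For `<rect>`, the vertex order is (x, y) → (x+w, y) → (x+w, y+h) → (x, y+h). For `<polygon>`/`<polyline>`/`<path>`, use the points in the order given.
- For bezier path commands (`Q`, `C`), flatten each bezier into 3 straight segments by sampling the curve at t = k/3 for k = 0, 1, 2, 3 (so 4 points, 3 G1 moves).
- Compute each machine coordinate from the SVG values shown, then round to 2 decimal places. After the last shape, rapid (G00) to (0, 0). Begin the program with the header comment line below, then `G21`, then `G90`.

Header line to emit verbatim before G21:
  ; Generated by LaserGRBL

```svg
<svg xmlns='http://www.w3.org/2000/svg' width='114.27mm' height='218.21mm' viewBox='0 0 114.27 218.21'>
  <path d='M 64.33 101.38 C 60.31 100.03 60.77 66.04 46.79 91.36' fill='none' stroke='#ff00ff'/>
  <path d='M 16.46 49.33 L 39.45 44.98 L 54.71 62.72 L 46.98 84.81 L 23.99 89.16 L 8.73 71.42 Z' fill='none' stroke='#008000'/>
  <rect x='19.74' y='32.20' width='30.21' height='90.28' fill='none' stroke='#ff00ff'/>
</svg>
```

; Generated by LaserGRBL
G21
G90
G00 X64.33 Y116.83
M4 S904
G01 X61.10 Y125.65 F1566
G01 X56.66 Y135.81
G01 X46.79 Y126.85
G00 X16.46 Y168.88
M4 S590
G01 X39.45 Y173.23 F2183
G01 X54.71 Y155.49
G01 X46.98 Y133.40
G01 X23.99 Y129.05
G01 X8.73 Y146.79
G01 X16.46 Y168.88
G00 X19.74 Y186.01
M4 S904
G01 X49.95 Y186.01 F1566
G01 X49.95 Y95.73
G01 X19.74 Y95.73
G01 X19.74 Y186.01
M5
G00 X0.00 Y0.00

1 u = 1 mm; y_m = 218.21 − y.

[1] `<path>` cubic bezier, #ff00ff→cut S904 F1566: (64.33,116.83) → (61.10,125.65) → (56.66,135.81) → (46.79,126.85)

[2] `<path>` regular polygon, #008000→score S590 F2183: (16.46,168.88) → (39.45,173.23) → (54.71,155.49) → (46.98,133.40) → (23.99,129.05) → (8.73,146.79) → (16.46,168.88) (closed)

[3] `<rect>` rectangle, #ff00ff→cut S904 F1566: (19.74,186.01) → (49.95,186.01) → (49.95,95.73) → (19.74,95.73) → (19.74,186.01) (closed)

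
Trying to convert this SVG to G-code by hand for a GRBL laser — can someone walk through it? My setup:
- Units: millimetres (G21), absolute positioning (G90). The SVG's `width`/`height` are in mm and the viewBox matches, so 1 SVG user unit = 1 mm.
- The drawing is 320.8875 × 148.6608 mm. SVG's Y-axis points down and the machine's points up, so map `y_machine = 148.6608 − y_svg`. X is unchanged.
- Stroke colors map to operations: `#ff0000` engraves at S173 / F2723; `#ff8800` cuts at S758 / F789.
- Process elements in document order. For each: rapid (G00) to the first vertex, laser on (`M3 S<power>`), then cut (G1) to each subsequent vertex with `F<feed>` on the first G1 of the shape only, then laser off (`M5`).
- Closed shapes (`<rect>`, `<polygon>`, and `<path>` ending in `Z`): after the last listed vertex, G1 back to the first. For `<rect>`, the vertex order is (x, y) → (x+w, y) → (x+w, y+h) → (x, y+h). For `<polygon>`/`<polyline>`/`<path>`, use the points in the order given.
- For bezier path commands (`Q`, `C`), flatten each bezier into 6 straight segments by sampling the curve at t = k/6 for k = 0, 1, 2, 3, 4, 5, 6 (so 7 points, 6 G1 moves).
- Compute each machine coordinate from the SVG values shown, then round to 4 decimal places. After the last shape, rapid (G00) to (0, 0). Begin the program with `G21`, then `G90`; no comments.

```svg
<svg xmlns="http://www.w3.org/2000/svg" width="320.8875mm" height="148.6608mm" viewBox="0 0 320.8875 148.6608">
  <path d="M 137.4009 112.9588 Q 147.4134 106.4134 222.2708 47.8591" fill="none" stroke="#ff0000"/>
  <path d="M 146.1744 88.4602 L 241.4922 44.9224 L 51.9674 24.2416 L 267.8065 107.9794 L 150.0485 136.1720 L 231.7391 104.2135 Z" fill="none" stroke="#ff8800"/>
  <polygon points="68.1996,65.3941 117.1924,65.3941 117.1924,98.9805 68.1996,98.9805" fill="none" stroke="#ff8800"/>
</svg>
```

1 u = 1 mm; y_m = 148.6608 − y.

[1] `<path>` quadratic bezier, #ff0000→engrave S173 F2723: (137.4009,35.7020) → (142.5396,39.3285) → (151.2809,45.8444) → (163.6246,55.2496) → (179.5709,67.5443) → (199.1196,82.7283) → (222.2708,100.8017)

[2] `<path>` closed polygon, #ff8800→cut S758 F789: (146.1744,60.2006) → (241.4922,103.7384) → (51.9674,124.4192) → (267.8065,40.6814) → (150.0485,12.4888) → (231.7391,44.4473) → (146.1744,60.2006) (closed)

[3] `<polygon>` rectangle, #ff8800→cut S758 F789: (68.1996,83.2667) → (117.1924,83.2667) → (117.1924,49.6803) → (68.1996,49.6803) → (68.1996,83.2667) (closed)

G21
G90
G00 X137.4009 Y35.7020
M3 S173
G1 X142.5396 Y39.3285 F2723
G1 X151.2809 Y45.8444
G1 X163.6246 Y55.2496
G1 X179.5709 Y67.5443
G1 X199.1196 Y82.7283
G1 X222.2708 Y100.8017
M5
G00 X146.1744 Y60.2006
M3 S758
G1 X241.4922 Y103.7384 F789
G1 X51.9674 Y124.4192
G1 X267.8065 Y40.6814
G1 X150.0485 Y12.4888
G1 X231.7391 Y44.4473
G1 X146.1744 Y60.2006
M5
G00 X68.1996 Y83.2667
M3 S758
G1 X117.1924 Y83.2667 F789
G1 X117.1924 Y49.6803
G1 X68.1996 Y49.6803
G1 X68.1996 Y83.2667
M5
G00 X0.0000 Y0.0000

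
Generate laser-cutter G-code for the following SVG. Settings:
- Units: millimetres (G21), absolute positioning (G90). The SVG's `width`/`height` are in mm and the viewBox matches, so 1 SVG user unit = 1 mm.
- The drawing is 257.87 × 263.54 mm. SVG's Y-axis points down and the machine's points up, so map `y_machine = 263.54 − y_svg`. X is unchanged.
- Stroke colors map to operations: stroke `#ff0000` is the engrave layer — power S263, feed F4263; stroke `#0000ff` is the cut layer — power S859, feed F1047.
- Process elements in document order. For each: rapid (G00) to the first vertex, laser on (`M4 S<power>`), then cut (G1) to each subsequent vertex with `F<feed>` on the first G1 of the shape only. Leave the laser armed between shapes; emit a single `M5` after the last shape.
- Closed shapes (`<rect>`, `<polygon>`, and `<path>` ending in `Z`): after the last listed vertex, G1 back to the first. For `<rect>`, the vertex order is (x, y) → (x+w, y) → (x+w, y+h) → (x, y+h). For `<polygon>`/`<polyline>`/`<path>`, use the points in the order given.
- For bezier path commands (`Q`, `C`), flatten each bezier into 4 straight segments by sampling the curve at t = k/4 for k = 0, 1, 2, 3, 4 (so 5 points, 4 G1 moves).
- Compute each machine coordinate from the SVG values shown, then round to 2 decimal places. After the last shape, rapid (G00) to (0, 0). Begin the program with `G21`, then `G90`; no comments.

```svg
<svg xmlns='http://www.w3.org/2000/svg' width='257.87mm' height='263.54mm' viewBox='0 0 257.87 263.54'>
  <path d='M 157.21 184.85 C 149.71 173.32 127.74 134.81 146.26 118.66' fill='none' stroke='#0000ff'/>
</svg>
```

G21
G90
G00 X157.21 Y78.69
M4 S859
G1 X149.73 Y91.63 F1047
G1 X141.98 Y110.05
G1 X139.10 Y129.35
G1 X146.26 Y144.88
M5
G00 X0.00 Y0.00

viewBox `0 0 257.87 263.54` with mm width/height → 1 unit = 1 mm. Flip: y_m = 263.54 − y_svg.

**Shape 1** — `<path>` cubic bezier, stroke `#0000ff` → cut (S859, F1047). Control points (SVG): P0=(157.21,184.85), P1=(149.71,173.32), P2=(127.74,134.81), P3=(146.26,118.66); sampled at t=k/4. Machine vertices: (157.21,78.69) → (149.73,91.63) → (141.98,110.05) → (139.10,129.35) → (146.26,144.88). Open path.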